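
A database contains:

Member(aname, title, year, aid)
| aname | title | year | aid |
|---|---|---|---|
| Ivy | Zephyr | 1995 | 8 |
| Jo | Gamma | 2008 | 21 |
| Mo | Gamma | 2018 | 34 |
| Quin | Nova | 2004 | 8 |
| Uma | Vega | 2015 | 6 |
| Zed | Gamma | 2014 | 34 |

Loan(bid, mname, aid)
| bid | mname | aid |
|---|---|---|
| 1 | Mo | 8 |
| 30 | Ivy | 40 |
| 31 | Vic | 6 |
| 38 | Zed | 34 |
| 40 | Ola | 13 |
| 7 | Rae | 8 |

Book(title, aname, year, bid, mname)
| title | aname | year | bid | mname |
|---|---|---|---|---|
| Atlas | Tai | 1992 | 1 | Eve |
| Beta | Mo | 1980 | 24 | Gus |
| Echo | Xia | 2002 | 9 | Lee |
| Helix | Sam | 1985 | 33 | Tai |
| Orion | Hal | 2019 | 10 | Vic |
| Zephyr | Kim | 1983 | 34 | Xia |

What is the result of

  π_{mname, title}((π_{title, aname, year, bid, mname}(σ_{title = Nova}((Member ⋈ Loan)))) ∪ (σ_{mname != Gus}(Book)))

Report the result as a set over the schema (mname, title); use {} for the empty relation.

{(Eve, Atlas), (Lee, Echo), (Mo, Nova), (Rae, Nova), (Tai, Helix), (Vic, Orion), (Xia, Zephyr)}

Joining Member and Loan on aid yields {(Ivy, Zephyr, 1995, 8, 1, Mo), (Ivy, Zephyr, 1995, 8, 7, Rae), (Mo, Gamma, 2018, 34, 38, Zed), (Quin, Nova, 2004, 8, 1, Mo), (Quin, Nova, 2004, 8, 7, Rae), (Uma, Vega, 2015, 6, 31, Vic), (Zed, Gamma, 2014, 34, 38, Zed)}.
Selection title = Nova: {(Quin, Nova, 2004, 8, 1, Mo), (Quin, Nova, 2004, 8, 7, Rae)}
π_{title, aname, year, bid, mname} gives {(Nova, Quin, 2004, 1, Mo), (Nova, Quin, 2004, 7, Rae)}.
Selection mname != Gus: {(Atlas, Tai, 1992, 1, Eve), (Echo, Xia, 2002, 9, Lee), (Helix, Sam, 1985, 33, Tai), (Orion, Hal, 2019, 10, Vic), (Zephyr, Kim, 1983, 34, Xia)}
Set union of the two operands is {(Atlas, Tai, 1992, 1, Eve), (Echo, Xia, 2002, 9, Lee), (Helix, Sam, 1985, 33, Tai), (Nova, Quin, 2004, 1, Mo), (Nova, Quin, 2004, 7, Rae), (Orion, Hal, 2019, 10, Vic), (Zephyr, Kim, 1983, 34, Xia)}.
π_{mname, title} gives {(Eve, Atlas), (Lee, Echo), (Mo, Nova), (Rae, Nova), (Tai, Helix), (Vic, Orion), (Xia, Zephyr)}.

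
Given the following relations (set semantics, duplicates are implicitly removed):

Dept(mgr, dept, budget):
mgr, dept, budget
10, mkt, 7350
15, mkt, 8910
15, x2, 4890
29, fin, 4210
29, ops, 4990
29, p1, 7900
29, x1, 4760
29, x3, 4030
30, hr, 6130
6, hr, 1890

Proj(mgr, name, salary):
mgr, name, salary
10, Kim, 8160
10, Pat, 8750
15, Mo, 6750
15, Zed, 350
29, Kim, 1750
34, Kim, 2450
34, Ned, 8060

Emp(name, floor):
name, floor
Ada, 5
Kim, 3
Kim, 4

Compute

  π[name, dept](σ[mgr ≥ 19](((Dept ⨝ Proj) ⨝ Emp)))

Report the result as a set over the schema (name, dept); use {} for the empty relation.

Dept ⋈ Proj (natural join on mgr): {(10, mkt, 7350, Kim, 8160), (10, mkt, 7350, Pat, 8750), (15, mkt, 8910, Mo, 6750), (15, mkt, 8910, Zed, 350), (15, x2, 4890, Mo, 6750), (15, x2, 4890, Zed, 350), (29, fin, 4210, Kim, 1750), (29, ops, 4990, Kim, 1750), (29, p1, 7900, Kim, 1750), (29, x1, 4760, Kim, 1750), (29, x3, 4030, Kim, 1750)}
(Dept ⨝ Proj) ⋈ Emp (natural join on name): {(10, mkt, 7350, Kim, 8160, 3), (10, mkt, 7350, Kim, 8160, 4), (29, fin, 4210, Kim, 1750, 3), (29, fin, 4210, Kim, 1750, 4), (29, ops, 4990, Kim, 1750, 3), (29, ops, 4990, Kim, 1750, 4), (29, p1, 7900, Kim, 1750, 3), (29, p1, 7900, Kim, 1750, 4), (29, x1, 4760, Kim, 1750, 3), (29, x1, 4760, Kim, 1750, 4), (29, x3, 4030, Kim, 1750, 3), (29, x3, 4030, Kim, 1750, 4)}
Filtering on mgr ≥ 19 leaves {(29, fin, 4210, Kim, 1750, 3), (29, fin, 4210, Kim, 1750, 4), (29, ops, 4990, Kim, 1750, 3), (29, ops, 4990, Kim, 1750, 4), (29, p1, 7900, Kim, 1750, 3), (29, p1, 7900, Kim, 1750, 4), (29, x1, 4760, Kim, 1750, 3), (29, x1, 4760, Kim, 1750, 4), (29, x3, 4030, Kim, 1750, 3), (29, x3, 4030, Kim, 1750, 4)}.
Keep only column(s) name, dept (5 duplicate(s) eliminated): {(Kim, fin), (Kim, ops), (Kim, p1), (Kim, x1), (Kim, x3)}

{(Kim, fin), (Kim, ops), (Kim, p1), (Kim, x1), (Kim, x3)}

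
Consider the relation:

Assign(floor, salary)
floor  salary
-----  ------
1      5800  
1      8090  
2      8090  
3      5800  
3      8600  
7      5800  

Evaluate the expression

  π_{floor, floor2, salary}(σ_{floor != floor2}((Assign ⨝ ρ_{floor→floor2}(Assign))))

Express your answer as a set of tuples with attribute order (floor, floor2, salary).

{(1, 2, 8090), (1, 3, 5800), (1, 7, 5800), (2, 1, 8090), (3, 1, 5800), (3, 7, 5800), (7, 1, 5800), (7, 3, 5800)}

ρ[floor→floor2]: schema becomes (floor2, salary); tuples unchanged.
Joining Assign and ρ_{floor→floor2}(Assign) on salary yields {(1, 5800, 1), (1, 5800, 3), (1, 5800, 7), (1, 8090, 1), (1, 8090, 2), (2, 8090, 1), (2, 8090, 2), (3, 5800, 1), (3, 5800, 3), (3, 5800, 7), (3, 8600, 3), (7, 5800, 1), (7, 5800, 3), (7, 5800, 7)}.
Selection floor != floor2: {(1, 5800, 3), (1, 5800, 7), (1, 8090, 2), (2, 8090, 1), (3, 5800, 1), (3, 5800, 7), (7, 5800, 1), (7, 5800, 3)}
π_{floor, floor2, salary} gives {(1, 2, 8090), (1, 3, 5800), (1, 7, 5800), (2, 1, 8090), (3, 1, 5800), (3, 7, 5800), (7, 1, 5800), (7, 3, 5800)}.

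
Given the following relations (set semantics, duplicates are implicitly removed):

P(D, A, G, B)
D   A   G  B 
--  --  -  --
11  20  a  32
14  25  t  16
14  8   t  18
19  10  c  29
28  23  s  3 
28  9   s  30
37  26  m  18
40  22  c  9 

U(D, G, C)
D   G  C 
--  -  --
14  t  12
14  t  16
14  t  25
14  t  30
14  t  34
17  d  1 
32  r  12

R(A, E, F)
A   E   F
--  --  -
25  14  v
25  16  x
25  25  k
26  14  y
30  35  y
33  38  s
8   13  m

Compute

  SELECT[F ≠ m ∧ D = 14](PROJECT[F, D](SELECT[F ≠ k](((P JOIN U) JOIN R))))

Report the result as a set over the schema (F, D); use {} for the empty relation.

P ⋈ U (natural join on D, G): {(14, 25, t, 16, 12), (14, 25, t, 16, 16), (14, 25, t, 16, 25), (14, 25, t, 16, 30), (14, 25, t, 16, 34), (14, 8, t, 18, 12), (14, 8, t, 18, 16), (14, 8, t, 18, 25), (14, 8, t, 18, 30), (14, 8, t, 18, 34)}
(P JOIN U) ⋈ R (natural join on A): {(14, 25, t, 16, 12, 14, v), (14, 25, t, 16, 12, 16, x), (14, 25, t, 16, 12, 25, k), (14, 25, t, 16, 16, 14, v), (14, 25, t, 16, 16, 16, x), (14, 25, t, 16, 16, 25, k), (14, 25, t, 16, 25, 14, v), (14, 25, t, 16, 25, 16, x), (14, 25, t, 16, 25, 25, k), (14, 25, t, 16, 30, 14, v), (14, 25, t, 16, 30, 16, x), (14, 25, t, 16, 30, 25, k), (14, 25, t, 16, 34, 14, v), (14, 25, t, 16, 34, 16, x), (14, 25, t, 16, 34, 25, k), (14, 8, t, 18, 12, 13, m), (14, 8, t, 18, 16, 13, m), (14, 8, t, 18, 25, 13, m), (14, 8, t, 18, 30, 13, m), (14, 8, t, 18, 34, 13, m)}
Filtering on F ≠ k leaves {(14, 25, t, 16, 12, 14, v), (14, 25, t, 16, 12, 16, x), (14, 25, t, 16, 16, 14, v), (14, 25, t, 16, 16, 16, x), (14, 25, t, 16, 25, 14, v), (14, 25, t, 16, 25, 16, x), (14, 25, t, 16, 30, 14, v), (14, 25, t, 16, 30, 16, x), (14, 25, t, 16, 34, 14, v), (14, 25, t, 16, 34, 16, x), (14, 8, t, 18, 12, 13, m), (14, 8, t, 18, 16, 13, m), (14, 8, t, 18, 25, 13, m), (14, 8, t, 18, 30, 13, m), (14, 8, t, 18, 34, 13, m)}.
π[F, D]: project onto (F, D) (12 duplicate(s) eliminated) → {(m, 14), (v, 14), (x, 14)}
Filtering on F ≠ m ∧ D = 14 leaves {(v, 14), (x, 14)}.

{(v, 14), (x, 14)}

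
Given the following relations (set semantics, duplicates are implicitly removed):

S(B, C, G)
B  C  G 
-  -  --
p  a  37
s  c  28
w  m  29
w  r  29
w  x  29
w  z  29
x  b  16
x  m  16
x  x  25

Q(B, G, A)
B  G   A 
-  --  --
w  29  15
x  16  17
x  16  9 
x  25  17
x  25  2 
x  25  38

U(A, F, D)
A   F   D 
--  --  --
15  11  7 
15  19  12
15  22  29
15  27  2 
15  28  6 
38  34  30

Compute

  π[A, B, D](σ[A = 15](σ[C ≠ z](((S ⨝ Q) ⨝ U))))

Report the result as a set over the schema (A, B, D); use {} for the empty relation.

{(15, w, 12), (15, w, 2), (15, w, 29), (15, w, 6), (15, w, 7)}

S ⋈ Q (natural join on B, G): {(w, m, 29, 15), (w, r, 29, 15), (w, x, 29, 15), (w, z, 29, 15), (x, b, 16, 17), (x, b, 16, 9), (x, m, 16, 17), (x, m, 16, 9), (x, x, 25, 17), (x, x, 25, 2), (x, x, 25, 38)}
(S ⨝ Q) ⋈ U (natural join on A): {(w, m, 29, 15, 11, 7), (w, m, 29, 15, 19, 12), (w, m, 29, 15, 22, 29), (w, m, 29, 15, 27, 2), (w, m, 29, 15, 28, 6), (w, r, 29, 15, 11, 7), (w, r, 29, 15, 19, 12), (w, r, 29, 15, 22, 29), (w, r, 29, 15, 27, 2), (w, r, 29, 15, 28, 6), (w, x, 29, 15, 11, 7), (w, x, 29, 15, 19, 12), (w, x, 29, 15, 22, 29), (w, x, 29, 15, 27, 2), (w, x, 29, 15, 28, 6), (w, z, 29, 15, 11, 7), (w, z, 29, 15, 19, 12), (w, z, 29, 15, 22, 29), (w, z, 29, 15, 27, 2), (w, z, 29, 15, 28, 6), (x, x, 25, 38, 34, 30)}
σ[C ≠ z]: keep tuples satisfying C ≠ z → {(w, m, 29, 15, 11, 7), (w, m, 29, 15, 19, 12), (w, m, 29, 15, 22, 29), (w, m, 29, 15, 27, 2), (w, m, 29, 15, 28, 6), (w, r, 29, 15, 11, 7), (w, r, 29, 15, 19, 12), (w, r, 29, 15, 22, 29), (w, r, 29, 15, 27, 2), (w, r, 29, 15, 28, 6), (w, x, 29, 15, 11, 7), (w, x, 29, 15, 19, 12), (w, x, 29, 15, 22, 29), (w, x, 29, 15, 27, 2), (w, x, 29, 15, 28, 6), (x, x, 25, 38, 34, 30)}
σ[A = 15]: keep tuples satisfying A = 15 → {(w, m, 29, 15, 11, 7), (w, m, 29, 15, 19, 12), (w, m, 29, 15, 22, 29), (w, m, 29, 15, 27, 2), (w, m, 29, 15, 28, 6), (w, r, 29, 15, 11, 7), (w, r, 29, 15, 19, 12), (w, r, 29, 15, 22, 29), (w, r, 29, 15, 27, 2), (w, r, 29, 15, 28, 6), (w, x, 29, 15, 11, 7), (w, x, 29, 15, 19, 12), (w, x, 29, 15, 22, 29), (w, x, 29, 15, 27, 2), (w, x, 29, 15, 28, 6)}
π_{A, B, D} gives {(15, w, 12), (15, w, 2), (15, w, 29), (15, w, 6), (15, w, 7)} (10 duplicate(s) eliminated).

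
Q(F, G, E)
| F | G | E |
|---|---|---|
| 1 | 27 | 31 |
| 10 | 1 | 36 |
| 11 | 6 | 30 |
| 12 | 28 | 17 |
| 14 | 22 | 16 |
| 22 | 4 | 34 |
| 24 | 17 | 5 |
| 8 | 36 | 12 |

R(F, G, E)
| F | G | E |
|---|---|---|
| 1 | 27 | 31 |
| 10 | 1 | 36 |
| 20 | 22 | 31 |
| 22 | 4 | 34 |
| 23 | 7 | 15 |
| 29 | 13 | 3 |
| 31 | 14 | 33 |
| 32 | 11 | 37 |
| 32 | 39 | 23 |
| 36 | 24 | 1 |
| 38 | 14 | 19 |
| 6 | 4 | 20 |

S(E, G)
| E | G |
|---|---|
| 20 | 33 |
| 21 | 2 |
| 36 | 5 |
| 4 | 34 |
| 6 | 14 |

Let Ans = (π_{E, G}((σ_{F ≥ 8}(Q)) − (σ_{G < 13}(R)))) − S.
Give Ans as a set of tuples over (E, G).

Selection F ≥ 8: {(10, 1, 36), (11, 6, 30), (12, 28, 17), (14, 22, 16), (22, 4, 34), (24, 17, 5), (8, 36, 12)}
Selection G < 13: {(10, 1, 36), (22, 4, 34), (23, 7, 15), (32, 11, 37), (6, 4, 20)}
Taking the difference: {(11, 6, 30), (12, 28, 17), (14, 22, 16), (24, 17, 5), (8, 36, 12)}
π[E, G]: project onto (E, G) → {(12, 36), (16, 22), (17, 28), (30, 6), (5, 17)}
Taking the difference: {(12, 36), (16, 22), (17, 28), (30, 6), (5, 17)}

{(12, 36), (16, 22), (17, 28), (30, 6), (5, 17)}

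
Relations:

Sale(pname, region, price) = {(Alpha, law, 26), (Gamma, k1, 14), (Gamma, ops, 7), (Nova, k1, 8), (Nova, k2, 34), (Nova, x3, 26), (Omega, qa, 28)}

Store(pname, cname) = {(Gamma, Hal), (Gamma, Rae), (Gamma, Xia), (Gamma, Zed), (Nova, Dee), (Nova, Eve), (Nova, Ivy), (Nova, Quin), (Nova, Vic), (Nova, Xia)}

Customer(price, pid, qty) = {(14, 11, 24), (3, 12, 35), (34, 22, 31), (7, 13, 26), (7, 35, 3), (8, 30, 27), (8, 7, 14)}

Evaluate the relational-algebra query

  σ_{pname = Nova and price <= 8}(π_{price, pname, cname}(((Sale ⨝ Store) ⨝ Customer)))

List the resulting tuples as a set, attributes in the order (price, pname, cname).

{(8, Nova, Dee), (8, Nova, Eve), (8, Nova, Ivy), (8, Nova, Quin), (8, Nova, Vic), (8, Nova, Xia)}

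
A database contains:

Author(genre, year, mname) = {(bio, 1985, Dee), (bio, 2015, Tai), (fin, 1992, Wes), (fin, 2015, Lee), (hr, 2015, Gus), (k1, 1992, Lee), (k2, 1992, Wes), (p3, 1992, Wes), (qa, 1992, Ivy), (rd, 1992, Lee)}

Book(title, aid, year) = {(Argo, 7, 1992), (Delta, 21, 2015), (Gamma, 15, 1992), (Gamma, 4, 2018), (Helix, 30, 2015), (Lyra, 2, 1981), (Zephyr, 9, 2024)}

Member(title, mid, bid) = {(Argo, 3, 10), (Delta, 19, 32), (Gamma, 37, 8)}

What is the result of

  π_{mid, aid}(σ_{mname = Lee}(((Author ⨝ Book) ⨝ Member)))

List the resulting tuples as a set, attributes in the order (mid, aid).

Joining Author and Book on year yields {(bio, 2015, Tai, Delta, 21), (bio, 2015, Tai, Helix, 30), (fin, 1992, Wes, Argo, 7), (fin, 1992, Wes, Gamma, 15), (fin, 2015, Lee, Delta, 21), (fin, 2015, Lee, Helix, 30), (hr, 2015, Gus, Delta, 21), (hr, 2015, Gus, Helix, 30), (k1, 1992, Lee, Argo, 7), (k1, 1992, Lee, Gamma, 15), (k2, 1992, Wes, Argo, 7), (k2, 1992, Wes, Gamma, 15), (p3, 1992, Wes, Argo, 7), (p3, 1992, Wes, Gamma, 15), (qa, 1992, Ivy, Argo, 7), (qa, 1992, Ivy, Gamma, 15), (rd, 1992, Lee, Argo, 7), (rd, 1992, Lee, Gamma, 15)}.
Joining (Author ⨝ Book) and Member on title yields {(bio, 2015, Tai, Delta, 21, 19, 32), (fin, 1992, Wes, Argo, 7, 3, 10), (fin, 1992, Wes, Gamma, 15, 37, 8), (fin, 2015, Lee, Delta, 21, 19, 32), (hr, 2015, Gus, Delta, 21, 19, 32), (k1, 1992, Lee, Argo, 7, 3, 10), (k1, 1992, Lee, Gamma, 15, 37, 8), (k2, 1992, Wes, Argo, 7, 3, 10), (k2, 1992, Wes, Gamma, 15, 37, 8), (p3, 1992, Wes, Argo, 7, 3, 10), (p3, 1992, Wes, Gamma, 15, 37, 8), (qa, 1992, Ivy, Argo, 7, 3, 10), (qa, 1992, Ivy, Gamma, 15, 37, 8), (rd, 1992, Lee, Argo, 7, 3, 10), (rd, 1992, Lee, Gamma, 15, 37, 8)}.
Apply σ_{mname = Lee}; surviving tuples: {(fin, 2015, Lee, Delta, 21, 19, 32), (k1, 1992, Lee, Argo, 7, 3, 10), (k1, 1992, Lee, Gamma, 15, 37, 8), (rd, 1992, Lee, Argo, 7, 3, 10), (rd, 1992, Lee, Gamma, 15, 37, 8)}
π[mid, aid]: project onto (mid, aid) (2 duplicate(s) eliminated) → {(19, 21), (3, 7), (37, 15)}

{(19, 21), (3, 7), (37, 15)}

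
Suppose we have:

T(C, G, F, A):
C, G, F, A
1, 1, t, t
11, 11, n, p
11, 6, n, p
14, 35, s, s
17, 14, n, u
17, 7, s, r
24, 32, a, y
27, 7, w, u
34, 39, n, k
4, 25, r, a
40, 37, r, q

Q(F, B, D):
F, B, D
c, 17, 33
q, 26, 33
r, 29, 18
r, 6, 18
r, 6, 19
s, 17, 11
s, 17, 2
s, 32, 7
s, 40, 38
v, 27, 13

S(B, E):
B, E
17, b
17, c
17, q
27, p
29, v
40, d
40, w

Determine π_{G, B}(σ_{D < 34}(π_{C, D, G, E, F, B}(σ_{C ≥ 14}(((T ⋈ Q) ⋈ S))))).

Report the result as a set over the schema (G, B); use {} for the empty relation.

T ⋈ Q (natural join on F): {(14, 35, s, s, 17, 11), (14, 35, s, s, 17, 2), (14, 35, s, s, 32, 7), (14, 35, s, s, 40, 38), (17, 7, s, r, 17, 11), (17, 7, s, r, 17, 2), (17, 7, s, r, 32, 7), (17, 7, s, r, 40, 38), (4, 25, r, a, 29, 18), (4, 25, r, a, 6, 18), (4, 25, r, a, 6, 19), (40, 37, r, q, 29, 18), (40, 37, r, q, 6, 18), (40, 37, r, q, 6, 19)}
(T ⋈ Q) ⋈ S (natural join on B): {(14, 35, s, s, 17, 11, b), (14, 35, s, s, 17, 11, c), (14, 35, s, s, 17, 11, q), (14, 35, s, s, 17, 2, b), (14, 35, s, s, 17, 2, c), (14, 35, s, s, 17, 2, q), (14, 35, s, s, 40, 38, d), (14, 35, s, s, 40, 38, w), (17, 7, s, r, 17, 11, b), (17, 7, s, r, 17, 11, c), (17, 7, s, r, 17, 11, q), (17, 7, s, r, 17, 2, b), (17, 7, s, r, 17, 2, c), (17, 7, s, r, 17, 2, q), (17, 7, s, r, 40, 38, d), (17, 7, s, r, 40, 38, w), (4, 25, r, a, 29, 18, v), (40, 37, r, q, 29, 18, v)}
Selection C ≥ 14: {(14, 35, s, s, 17, 11, b), (14, 35, s, s, 17, 11, c), (14, 35, s, s, 17, 11, q), (14, 35, s, s, 17, 2, b), (14, 35, s, s, 17, 2, c), (14, 35, s, s, 17, 2, q), (14, 35, s, s, 40, 38, d), (14, 35, s, s, 40, 38, w), (17, 7, s, r, 17, 11, b), (17, 7, s, r, 17, 11, c), (17, 7, s, r, 17, 11, q), (17, 7, s, r, 17, 2, b), (17, 7, s, r, 17, 2, c), (17, 7, s, r, 17, 2, q), (17, 7, s, r, 40, 38, d), (17, 7, s, r, 40, 38, w), (40, 37, r, q, 29, 18, v)}
π_{C, D, G, E, F, B} gives {(14, 11, 35, b, s, 17), (14, 11, 35, c, s, 17), (14, 11, 35, q, s, 17), (14, 2, 35, b, s, 17), (14, 2, 35, c, s, 17), (14, 2, 35, q, s, 17), (14, 38, 35, d, s, 40), (14, 38, 35, w, s, 40), (17, 11, 7, b, s, 17), (17, 11, 7, c, s, 17), (17, 11, 7, q, s, 17), (17, 2, 7, b, s, 17), (17, 2, 7, c, s, 17), (17, 2, 7, q, s, 17), (17, 38, 7, d, s, 40), (17, 38, 7, w, s, 40), (40, 18, 37, v, r, 29)}.
Selection D < 34: {(14, 11, 35, b, s, 17), (14, 11, 35, c, s, 17), (14, 11, 35, q, s, 17), (14, 2, 35, b, s, 17), (14, 2, 35, c, s, 17), (14, 2, 35, q, s, 17), (17, 11, 7, b, s, 17), (17, 11, 7, c, s, 17), (17, 11, 7, q, s, 17), (17, 2, 7, b, s, 17), (17, 2, 7, c, s, 17), (17, 2, 7, q, s, 17), (40, 18, 37, v, r, 29)}
π_{G, B} gives {(35, 17), (37, 29), (7, 17)} (10 duplicate(s) eliminated).

{(35, 17), (37, 29), (7, 17)}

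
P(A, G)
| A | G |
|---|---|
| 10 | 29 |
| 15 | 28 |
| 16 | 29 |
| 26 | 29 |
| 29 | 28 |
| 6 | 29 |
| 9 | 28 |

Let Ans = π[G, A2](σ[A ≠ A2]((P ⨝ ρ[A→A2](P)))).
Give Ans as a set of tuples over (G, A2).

ρ[A→A2]: schema becomes (A2, G); tuples unchanged.
Natural join on G: {(10, 29, 10), (10, 29, 16), (10, 29, 26), (10, 29, 6), (15, 28, 15), (15, 28, 29), (15, 28, 9), (16, 29, 10), (16, 29, 16), (16, 29, 26), (16, 29, 6), (26, 29, 10), (26, 29, 16), (26, 29, 26), (26, 29, 6), (29, 28, 15), (29, 28, 29), (29, 28, 9), (6, 29, 10), (6, 29, 16), (6, 29, 26), (6, 29, 6), (9, 28, 15), (9, 28, 29), (9, 28, 9)}
Selection A ≠ A2: {(10, 29, 16), (10, 29, 26), (10, 29, 6), (15, 28, 29), (15, 28, 9), (16, 29, 10), (16, 29, 26), (16, 29, 6), (26, 29, 10), (26, 29, 16), (26, 29, 6), (29, 28, 15), (29, 28, 9), (6, 29, 10), (6, 29, 16), (6, 29, 26), (9, 28, 15), (9, 28, 29)}
Keep only column(s) G, A2 (11 duplicate(s) eliminated): {(28, 15), (28, 29), (28, 9), (29, 10), (29, 16), (29, 26), (29, 6)}

{(28, 15), (28, 29), (28, 9), (29, 10), (29, 16), (29, 26), (29, 6)}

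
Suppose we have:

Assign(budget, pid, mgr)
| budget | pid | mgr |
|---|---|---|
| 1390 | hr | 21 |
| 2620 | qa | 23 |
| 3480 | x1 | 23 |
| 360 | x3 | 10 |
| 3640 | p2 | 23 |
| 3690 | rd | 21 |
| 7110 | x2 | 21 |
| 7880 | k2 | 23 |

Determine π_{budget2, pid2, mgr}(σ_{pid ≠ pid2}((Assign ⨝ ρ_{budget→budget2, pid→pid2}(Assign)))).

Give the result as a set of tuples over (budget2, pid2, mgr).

{(1390, hr, 21), (2620, qa, 23), (3480, x1, 23), (3640, p2, 23), (3690, rd, 21), (7110, x2, 21), (7880, k2, 23)}

ρ[budget→budget2, pid→pid2]: schema becomes (budget2, pid2, mgr); tuples unchanged.
Joining Assign and ρ_{budget→budget2, pid→pid2}(Assign) on mgr yields {(1390, hr, 21, 1390, hr), (1390, hr, 21, 3690, rd), (1390, hr, 21, 7110, x2), (2620, qa, 23, 2620, qa), (2620, qa, 23, 3480, x1), (2620, qa, 23, 3640, p2), (2620, qa, 23, 7880, k2), (3480, x1, 23, 2620, qa), (3480, x1, 23, 3480, x1), (3480, x1, 23, 3640, p2), (3480, x1, 23, 7880, k2), (360, x3, 10, 360, x3), (3640, p2, 23, 2620, qa), (3640, p2, 23, 3480, x1), (3640, p2, 23, 3640, p2), (3640, p2, 23, 7880, k2), (3690, rd, 21, 1390, hr), (3690, rd, 21, 3690, rd), (3690, rd, 21, 7110, x2), (7110, x2, 21, 1390, hr), (7110, x2, 21, 3690, rd), (7110, x2, 21, 7110, x2), (7880, k2, 23, 2620, qa), (7880, k2, 23, 3480, x1), (7880, k2, 23, 3640, p2), (7880, k2, 23, 7880, k2)}.
Apply σ_{pid ≠ pid2}; surviving tuples: {(1390, hr, 21, 3690, rd), (1390, hr, 21, 7110, x2), (2620, qa, 23, 3480, x1), (2620, qa, 23, 3640, p2), (2620, qa, 23, 7880, k2), (3480, x1, 23, 2620, qa), (3480, x1, 23, 3640, p2), (3480, x1, 23, 7880, k2), (3640, p2, 23, 2620, qa), (3640, p2, 23, 3480, x1), (3640, p2, 23, 7880, k2), (3690, rd, 21, 1390, hr), (3690, rd, 21, 7110, x2), (7110, x2, 21, 1390, hr), (7110, x2, 21, 3690, rd), (7880, k2, 23, 2620, qa), (7880, k2, 23, 3480, x1), (7880, k2, 23, 3640, p2)}
π_{budget2, pid2, mgr} gives {(1390, hr, 21), (2620, qa, 23), (3480, x1, 23), (3640, p2, 23), (3690, rd, 21), (7110, x2, 21), (7880, k2, 23)} (11 duplicate(s) eliminated).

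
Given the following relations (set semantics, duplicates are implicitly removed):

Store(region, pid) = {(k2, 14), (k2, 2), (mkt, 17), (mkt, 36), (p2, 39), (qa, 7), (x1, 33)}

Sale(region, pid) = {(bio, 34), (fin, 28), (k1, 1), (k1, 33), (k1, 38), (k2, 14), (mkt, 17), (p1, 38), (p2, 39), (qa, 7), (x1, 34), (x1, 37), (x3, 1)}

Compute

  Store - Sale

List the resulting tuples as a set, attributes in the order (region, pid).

{(k2, 2), (mkt, 36), (x1, 33)}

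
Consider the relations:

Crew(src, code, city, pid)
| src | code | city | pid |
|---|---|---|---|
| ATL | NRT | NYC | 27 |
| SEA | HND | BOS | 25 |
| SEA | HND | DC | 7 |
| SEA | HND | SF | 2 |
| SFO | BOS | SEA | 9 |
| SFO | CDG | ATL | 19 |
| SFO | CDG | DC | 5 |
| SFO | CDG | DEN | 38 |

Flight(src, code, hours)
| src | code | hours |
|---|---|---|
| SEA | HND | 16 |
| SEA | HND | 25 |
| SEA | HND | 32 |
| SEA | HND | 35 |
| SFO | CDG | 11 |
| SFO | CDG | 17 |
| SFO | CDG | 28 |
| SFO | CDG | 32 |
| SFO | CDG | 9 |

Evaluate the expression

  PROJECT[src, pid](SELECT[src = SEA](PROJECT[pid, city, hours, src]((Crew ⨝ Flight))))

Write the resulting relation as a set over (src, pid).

{(SEA, 2), (SEA, 25), (SEA, 7)}

Joining Crew and Flight on src, code yields {(SEA, HND, BOS, 25, 16), (SEA, HND, BOS, 25, 25), (SEA, HND, BOS, 25, 32), (SEA, HND, BOS, 25, 35), (SEA, HND, DC, 7, 16), (SEA, HND, DC, 7, 25), (SEA, HND, DC, 7, 32), (SEA, HND, DC, 7, 35), (SEA, HND, SF, 2, 16), (SEA, HND, SF, 2, 25), (SEA, HND, SF, 2, 32), (SEA, HND, SF, 2, 35), (SFO, CDG, ATL, 19, 11), (SFO, CDG, ATL, 19, 17), (SFO, CDG, ATL, 19, 28), (SFO, CDG, ATL, 19, 32), (SFO, CDG, ATL, 19, 9), (SFO, CDG, DC, 5, 11), (SFO, CDG, DC, 5, 17), (SFO, CDG, DC, 5, 28), (SFO, CDG, DC, 5, 32), (SFO, CDG, DC, 5, 9), (SFO, CDG, DEN, 38, 11), (SFO, CDG, DEN, 38, 17), (SFO, CDG, DEN, 38, 28), (SFO, CDG, DEN, 38, 32), (SFO, CDG, DEN, 38, 9)}.
π[pid, city, hours, src]: project onto (pid, city, hours, src) → {(19, ATL, 11, SFO), (19, ATL, 17, SFO), (19, ATL, 28, SFO), (19, ATL, 32, SFO), (19, ATL, 9, SFO), (2, SF, 16, SEA), (2, SF, 25, SEA), (2, SF, 32, SEA), (2, SF, 35, SEA), (25, BOS, 16, SEA), (25, BOS, 25, SEA), (25, BOS, 32, SEA), (25, BOS, 35, SEA), (38, DEN, 11, SFO), (38, DEN, 17, SFO), (38, DEN, 28, SFO), (38, DEN, 32, SFO), (38, DEN, 9, SFO), (5, DC, 11, SFO), (5, DC, 17, SFO), (5, DC, 28, SFO), (5, DC, 32, SFO), (5, DC, 9, SFO), (7, DC, 16, SEA), (7, DC, 25, SEA), (7, DC, 32, SEA), (7, DC, 35, SEA)}
σ[src = SEA]: keep tuples satisfying src = SEA → {(2, SF, 16, SEA), (2, SF, 25, SEA), (2, SF, 32, SEA), (2, SF, 35, SEA), (25, BOS, 16, SEA), (25, BOS, 25, SEA), (25, BOS, 32, SEA), (25, BOS, 35, SEA), (7, DC, 16, SEA), (7, DC, 25, SEA), (7, DC, 32, SEA), (7, DC, 35, SEA)}
π[src, pid]: project onto (src, pid) (9 duplicate(s) eliminated) → {(SEA, 2), (SEA, 25), (SEA, 7)}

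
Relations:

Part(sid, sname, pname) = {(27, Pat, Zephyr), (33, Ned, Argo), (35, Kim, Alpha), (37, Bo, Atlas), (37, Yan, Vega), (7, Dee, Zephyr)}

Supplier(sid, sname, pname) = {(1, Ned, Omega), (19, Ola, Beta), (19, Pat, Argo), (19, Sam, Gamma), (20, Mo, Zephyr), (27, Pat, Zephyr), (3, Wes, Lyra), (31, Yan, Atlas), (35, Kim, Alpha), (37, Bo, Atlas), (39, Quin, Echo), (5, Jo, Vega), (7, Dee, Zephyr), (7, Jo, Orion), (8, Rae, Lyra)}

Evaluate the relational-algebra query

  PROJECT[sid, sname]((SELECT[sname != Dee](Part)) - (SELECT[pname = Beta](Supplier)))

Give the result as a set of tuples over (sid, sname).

Apply σ_{sname != Dee}; surviving tuples: {(27, Pat, Zephyr), (33, Ned, Argo), (35, Kim, Alpha), (37, Bo, Atlas), (37, Yan, Vega)}
Apply σ_{pname = Beta}; surviving tuples: {(19, Ola, Beta)}
Taking the difference: {(27, Pat, Zephyr), (33, Ned, Argo), (35, Kim, Alpha), (37, Bo, Atlas), (37, Yan, Vega)}
Projecting to sid, sname: {(27, Pat), (33, Ned), (35, Kim), (37, Bo), (37, Yan)}

{(27, Pat), (33, Ned), (35, Kim), (37, Bo), (37, Yan)}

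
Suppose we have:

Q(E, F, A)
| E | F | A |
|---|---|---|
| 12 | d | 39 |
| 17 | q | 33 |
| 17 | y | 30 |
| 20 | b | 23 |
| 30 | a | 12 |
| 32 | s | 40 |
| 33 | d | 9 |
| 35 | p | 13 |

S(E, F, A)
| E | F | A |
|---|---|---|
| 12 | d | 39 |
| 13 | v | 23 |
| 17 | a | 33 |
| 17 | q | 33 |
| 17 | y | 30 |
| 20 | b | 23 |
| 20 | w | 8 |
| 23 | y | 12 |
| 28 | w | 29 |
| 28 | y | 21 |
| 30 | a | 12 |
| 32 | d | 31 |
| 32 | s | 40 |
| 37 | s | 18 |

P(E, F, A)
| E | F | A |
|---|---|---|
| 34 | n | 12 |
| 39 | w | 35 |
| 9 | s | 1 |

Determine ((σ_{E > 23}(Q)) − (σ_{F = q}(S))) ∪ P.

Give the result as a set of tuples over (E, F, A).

{(30, a, 12), (32, s, 40), (33, d, 9), (34, n, 12), (35, p, 13), (39, w, 35), (9, s, 1)}

Selection E > 23: {(30, a, 12), (32, s, 40), (33, d, 9), (35, p, 13)}
Selection F = q: {(17, q, 33)}
Difference: {(30, a, 12), (32, s, 40), (33, d, 9), (35, p, 13)} with {(17, q, 33)} → {(30, a, 12), (32, s, 40), (33, d, 9), (35, p, 13)}
Union: {(30, a, 12), (32, s, 40), (33, d, 9), (35, p, 13)} with {(34, n, 12), (39, w, 35), (9, s, 1)} → {(30, a, 12), (32, s, 40), (33, d, 9), (34, n, 12), (35, p, 13), (39, w, 35), (9, s, 1)}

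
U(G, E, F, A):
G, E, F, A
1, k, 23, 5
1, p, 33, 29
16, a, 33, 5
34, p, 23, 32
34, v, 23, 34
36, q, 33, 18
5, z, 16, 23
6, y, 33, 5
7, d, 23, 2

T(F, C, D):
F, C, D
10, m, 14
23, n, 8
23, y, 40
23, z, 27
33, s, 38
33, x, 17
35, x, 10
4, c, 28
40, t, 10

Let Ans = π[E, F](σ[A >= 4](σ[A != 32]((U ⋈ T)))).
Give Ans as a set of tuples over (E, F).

Natural join on F: {(1, k, 23, 5, n, 8), (1, k, 23, 5, y, 40), (1, k, 23, 5, z, 27), (1, p, 33, 29, s, 38), (1, p, 33, 29, x, 17), (16, a, 33, 5, s, 38), (16, a, 33, 5, x, 17), (34, p, 23, 32, n, 8), (34, p, 23, 32, y, 40), (34, p, 23, 32, z, 27), (34, v, 23, 34, n, 8), (34, v, 23, 34, y, 40), (34, v, 23, 34, z, 27), (36, q, 33, 18, s, 38), (36, q, 33, 18, x, 17), (6, y, 33, 5, s, 38), (6, y, 33, 5, x, 17), (7, d, 23, 2, n, 8), (7, d, 23, 2, y, 40), (7, d, 23, 2, z, 27)}
Selection A != 32: {(1, k, 23, 5, n, 8), (1, k, 23, 5, y, 40), (1, k, 23, 5, z, 27), (1, p, 33, 29, s, 38), (1, p, 33, 29, x, 17), (16, a, 33, 5, s, 38), (16, a, 33, 5, x, 17), (34, v, 23, 34, n, 8), (34, v, 23, 34, y, 40), (34, v, 23, 34, z, 27), (36, q, 33, 18, s, 38), (36, q, 33, 18, x, 17), (6, y, 33, 5, s, 38), (6, y, 33, 5, x, 17), (7, d, 23, 2, n, 8), (7, d, 23, 2, y, 40), (7, d, 23, 2, z, 27)}
Selection A >= 4: {(1, k, 23, 5, n, 8), (1, k, 23, 5, y, 40), (1, k, 23, 5, z, 27), (1, p, 33, 29, s, 38), (1, p, 33, 29, x, 17), (16, a, 33, 5, s, 38), (16, a, 33, 5, x, 17), (34, v, 23, 34, n, 8), (34, v, 23, 34, y, 40), (34, v, 23, 34, z, 27), (36, q, 33, 18, s, 38), (36, q, 33, 18, x, 17), (6, y, 33, 5, s, 38), (6, y, 33, 5, x, 17)}
π[E, F]: project onto (E, F) (8 duplicate(s) eliminated) → {(a, 33), (k, 23), (p, 33), (q, 33), (v, 23), (y, 33)}

{(a, 33), (k, 23), (p, 33), (q, 33), (v, 23), (y, 33)}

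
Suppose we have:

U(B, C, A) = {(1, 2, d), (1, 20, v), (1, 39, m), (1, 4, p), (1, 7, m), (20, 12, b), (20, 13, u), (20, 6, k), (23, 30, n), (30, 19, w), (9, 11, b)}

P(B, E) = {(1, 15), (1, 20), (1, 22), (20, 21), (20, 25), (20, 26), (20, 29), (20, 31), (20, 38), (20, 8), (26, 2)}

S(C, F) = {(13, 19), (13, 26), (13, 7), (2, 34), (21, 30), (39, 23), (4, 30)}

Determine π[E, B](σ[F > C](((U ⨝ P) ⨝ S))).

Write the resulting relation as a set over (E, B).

{(15, 1), (20, 1), (21, 20), (22, 1), (25, 20), (26, 20), (29, 20), (31, 20), (38, 20), (8, 20)}

U ⋈ P (natural join on B): {(1, 2, d, 15), (1, 2, d, 20), (1, 2, d, 22), (1, 20, v, 15), (1, 20, v, 20), (1, 20, v, 22), (1, 39, m, 15), (1, 39, m, 20), (1, 39, m, 22), (1, 4, p, 15), (1, 4, p, 20), (1, 4, p, 22), (1, 7, m, 15), (1, 7, m, 20), (1, 7, m, 22), (20, 12, b, 21), (20, 12, b, 25), (20, 12, b, 26), (20, 12, b, 29), (20, 12, b, 31), (20, 12, b, 38), (20, 12, b, 8), (20, 13, u, 21), (20, 13, u, 25), (20, 13, u, 26), (20, 13, u, 29), (20, 13, u, 31), (20, 13, u, 38), (20, 13, u, 8), (20, 6, k, 21), (20, 6, k, 25), (20, 6, k, 26), (20, 6, k, 29), (20, 6, k, 31), (20, 6, k, 38), (20, 6, k, 8)}
(U ⨝ P) ⋈ S (natural join on C): {(1, 2, d, 15, 34), (1, 2, d, 20, 34), (1, 2, d, 22, 34), (1, 39, m, 15, 23), (1, 39, m, 20, 23), (1, 39, m, 22, 23), (1, 4, p, 15, 30), (1, 4, p, 20, 30), (1, 4, p, 22, 30), (20, 13, u, 21, 19), (20, 13, u, 21, 26), (20, 13, u, 21, 7), (20, 13, u, 25, 19), (20, 13, u, 25, 26), (20, 13, u, 25, 7), (20, 13, u, 26, 19), (20, 13, u, 26, 26), (20, 13, u, 26, 7), (20, 13, u, 29, 19), (20, 13, u, 29, 26), (20, 13, u, 29, 7), (20, 13, u, 31, 19), (20, 13, u, 31, 26), (20, 13, u, 31, 7), (20, 13, u, 38, 19), (20, 13, u, 38, 26), (20, 13, u, 38, 7), (20, 13, u, 8, 19), (20, 13, u, 8, 26), (20, 13, u, 8, 7)}
Apply σ_{F > C}; surviving tuples: {(1, 2, d, 15, 34), (1, 2, d, 20, 34), (1, 2, d, 22, 34), (1, 4, p, 15, 30), (1, 4, p, 20, 30), (1, 4, p, 22, 30), (20, 13, u, 21, 19), (20, 13, u, 21, 26), (20, 13, u, 25, 19), (20, 13, u, 25, 26), (20, 13, u, 26, 19), (20, 13, u, 26, 26), (20, 13, u, 29, 19), (20, 13, u, 29, 26), (20, 13, u, 31, 19), (20, 13, u, 31, 26), (20, 13, u, 38, 19), (20, 13, u, 38, 26), (20, 13, u, 8, 19), (20, 13, u, 8, 26)}
π_{E, B} gives {(15, 1), (20, 1), (21, 20), (22, 1), (25, 20), (26, 20), (29, 20), (31, 20), (38, 20), (8, 20)} (10 duplicate(s) eliminated).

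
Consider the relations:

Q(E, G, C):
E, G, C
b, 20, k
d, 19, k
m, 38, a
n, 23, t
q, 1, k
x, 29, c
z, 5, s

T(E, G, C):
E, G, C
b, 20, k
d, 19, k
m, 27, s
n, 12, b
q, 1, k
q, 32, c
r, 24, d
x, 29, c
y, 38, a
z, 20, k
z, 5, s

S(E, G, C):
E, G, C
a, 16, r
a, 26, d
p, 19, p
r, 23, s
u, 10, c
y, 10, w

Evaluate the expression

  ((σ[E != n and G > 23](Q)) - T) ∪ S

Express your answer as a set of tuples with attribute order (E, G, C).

Selection E != n and G > 23: {(m, 38, a), (x, 29, c)}
Difference: {(m, 38, a), (x, 29, c)} with {(b, 20, k), (d, 19, k), (m, 27, s), (n, 12, b), (q, 1, k), (q, 32, c), (r, 24, d), (x, 29, c), (y, 38, a), (z, 20, k), (z, 5, s)} → {(m, 38, a)}
Union: {(m, 38, a)} with {(a, 16, r), (a, 26, d), (p, 19, p), (r, 23, s), (u, 10, c), (y, 10, w)} → {(a, 16, r), (a, 26, d), (m, 38, a), (p, 19, p), (r, 23, s), (u, 10, c), (y, 10, w)}

{(a, 16, r), (a, 26, d), (m, 38, a), (p, 19, p), (r, 23, s), (u, 10, c), (y, 10, w)}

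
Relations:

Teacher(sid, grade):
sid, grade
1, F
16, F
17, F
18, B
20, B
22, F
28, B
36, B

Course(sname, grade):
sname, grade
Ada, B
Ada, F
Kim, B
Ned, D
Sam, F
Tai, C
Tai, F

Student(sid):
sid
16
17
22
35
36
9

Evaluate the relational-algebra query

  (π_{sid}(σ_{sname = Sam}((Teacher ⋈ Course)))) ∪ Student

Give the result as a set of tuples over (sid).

Joining Teacher and Course on grade yields {(1, F, Ada), (1, F, Sam), (1, F, Tai), (16, F, Ada), (16, F, Sam), (16, F, Tai), (17, F, Ada), (17, F, Sam), (17, F, Tai), (18, B, Ada), (18, B, Kim), (20, B, Ada), (20, B, Kim), (22, F, Ada), (22, F, Sam), (22, F, Tai), (28, B, Ada), (28, B, Kim), (36, B, Ada), (36, B, Kim)}.
Apply σ_{sname = Sam}; surviving tuples: {(1, F, Sam), (16, F, Sam), (17, F, Sam), (22, F, Sam)}
Projecting to sid: {1, 16, 17, 22}
Taking the union: {1, 16, 17, 22, 35, 36, 9}

{1, 16, 17, 22, 35, 36, 9}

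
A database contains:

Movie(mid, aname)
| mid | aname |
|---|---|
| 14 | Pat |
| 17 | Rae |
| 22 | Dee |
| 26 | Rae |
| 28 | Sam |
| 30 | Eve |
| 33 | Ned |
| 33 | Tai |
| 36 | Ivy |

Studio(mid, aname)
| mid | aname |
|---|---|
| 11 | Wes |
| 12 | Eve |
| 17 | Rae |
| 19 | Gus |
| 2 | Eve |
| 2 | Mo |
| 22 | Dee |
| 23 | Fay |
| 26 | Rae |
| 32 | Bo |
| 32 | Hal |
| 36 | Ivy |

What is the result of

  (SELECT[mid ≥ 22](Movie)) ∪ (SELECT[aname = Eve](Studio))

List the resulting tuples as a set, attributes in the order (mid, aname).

{(12, Eve), (2, Eve), (22, Dee), (26, Rae), (28, Sam), (30, Eve), (33, Ned), (33, Tai), (36, Ivy)}

Filtering on mid ≥ 22 leaves {(22, Dee), (26, Rae), (28, Sam), (30, Eve), (33, Ned), (33, Tai), (36, Ivy)}.
Filtering on aname = Eve leaves {(12, Eve), (2, Eve)}.
Set union of the two operands is {(12, Eve), (2, Eve), (22, Dee), (26, Rae), (28, Sam), (30, Eve), (33, Ned), (33, Tai), (36, Ivy)}.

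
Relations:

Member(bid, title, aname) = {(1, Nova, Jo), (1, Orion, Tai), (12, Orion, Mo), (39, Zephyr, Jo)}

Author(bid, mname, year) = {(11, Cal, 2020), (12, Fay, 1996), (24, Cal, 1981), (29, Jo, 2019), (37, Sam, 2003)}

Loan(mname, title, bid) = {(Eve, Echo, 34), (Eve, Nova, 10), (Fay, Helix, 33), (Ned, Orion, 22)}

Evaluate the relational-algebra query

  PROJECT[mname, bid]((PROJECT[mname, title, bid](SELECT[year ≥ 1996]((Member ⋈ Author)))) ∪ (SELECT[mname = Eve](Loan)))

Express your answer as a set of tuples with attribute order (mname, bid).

{(Eve, 10), (Eve, 34), (Fay, 12)}

Natural join on bid: {(12, Orion, Mo, Fay, 1996)}
Selection year ≥ 1996: {(12, Orion, Mo, Fay, 1996)}
Projecting to mname, title, bid: {(Fay, Orion, 12)}
Selection mname = Eve: {(Eve, Echo, 34), (Eve, Nova, 10)}
Union: {(Fay, Orion, 12)} with {(Eve, Echo, 34), (Eve, Nova, 10)} → {(Eve, Echo, 34), (Eve, Nova, 10), (Fay, Orion, 12)}
Projecting to mname, bid: {(Eve, 10), (Eve, 34), (Fay, 12)}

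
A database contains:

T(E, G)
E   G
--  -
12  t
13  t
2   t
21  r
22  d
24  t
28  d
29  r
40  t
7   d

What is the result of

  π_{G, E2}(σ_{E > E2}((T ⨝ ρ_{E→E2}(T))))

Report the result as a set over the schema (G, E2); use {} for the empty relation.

{(d, 22), (d, 7), (r, 21), (t, 12), (t, 13), (t, 2), (t, 24)}

ρ[E→E2]: schema becomes (E2, G); tuples unchanged.
T ⋈ ρ_{E→E2}(T) (natural join on G): {(12, t, 12), (12, t, 13), (12, t, 2), (12, t, 24), (12, t, 40), (13, t, 12), (13, t, 13), (13, t, 2), (13, t, 24), (13, t, 40), (2, t, 12), (2, t, 13), (2, t, 2), (2, t, 24), (2, t, 40), (21, r, 21), (21, r, 29), (22, d, 22), (22, d, 28), (22, d, 7), (24, t, 12), (24, t, 13), (24, t, 2), (24, t, 24), (24, t, 40), (28, d, 22), (28, d, 28), (28, d, 7), (29, r, 21), (29, r, 29), (40, t, 12), (40, t, 13), (40, t, 2), (40, t, 24), (40, t, 40), (7, d, 22), (7, d, 28), (7, d, 7)}
Filtering on E > E2 leaves {(12, t, 2), (13, t, 12), (13, t, 2), (22, d, 7), (24, t, 12), (24, t, 13), (24, t, 2), (28, d, 22), (28, d, 7), (29, r, 21), (40, t, 12), (40, t, 13), (40, t, 2), (40, t, 24)}.
π_{G, E2} gives {(d, 22), (d, 7), (r, 21), (t, 12), (t, 13), (t, 2), (t, 24)} (7 duplicate(s) eliminated).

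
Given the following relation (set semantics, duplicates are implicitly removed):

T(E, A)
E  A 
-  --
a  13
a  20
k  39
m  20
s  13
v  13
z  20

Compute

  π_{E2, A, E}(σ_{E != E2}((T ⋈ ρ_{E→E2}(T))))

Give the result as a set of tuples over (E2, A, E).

{(a, 13, s), (a, 13, v), (a, 20, m), (a, 20, z), (m, 20, a), (m, 20, z), (s, 13, a), (s, 13, v), (v, 13, a), (v, 13, s), (z, 20, a), (z, 20, m)}

ρ[E→E2]: schema becomes (E2, A); tuples unchanged.
Natural join on A: {(a, 13, a), (a, 13, s), (a, 13, v), (a, 20, a), (a, 20, m), (a, 20, z), (k, 39, k), (m, 20, a), (m, 20, m), (m, 20, z), (s, 13, a), (s, 13, s), (s, 13, v), (v, 13, a), (v, 13, s), (v, 13, v), (z, 20, a), (z, 20, m), (z, 20, z)}
Filtering on E != E2 leaves {(a, 13, s), (a, 13, v), (a, 20, m), (a, 20, z), (m, 20, a), (m, 20, z), (s, 13, a), (s, 13, v), (v, 13, a), (v, 13, s), (z, 20, a), (z, 20, m)}.
Projecting to E2, A, E: {(a, 13, s), (a, 13, v), (a, 20, m), (a, 20, z), (m, 20, a), (m, 20, z), (s, 13, a), (s, 13, v), (v, 13, a), (v, 13, s), (z, 20, a), (z, 20, m)}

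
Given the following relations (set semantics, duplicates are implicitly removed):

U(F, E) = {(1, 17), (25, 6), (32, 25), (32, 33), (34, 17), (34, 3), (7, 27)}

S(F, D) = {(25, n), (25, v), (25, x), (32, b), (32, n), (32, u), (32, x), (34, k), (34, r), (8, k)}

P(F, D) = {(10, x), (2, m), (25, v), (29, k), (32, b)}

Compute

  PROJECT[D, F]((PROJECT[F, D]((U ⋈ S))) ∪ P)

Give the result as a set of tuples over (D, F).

{(b, 32), (k, 29), (k, 34), (m, 2), (n, 25), (n, 32), (r, 34), (u, 32), (v, 25), (x, 10), (x, 25), (x, 32)}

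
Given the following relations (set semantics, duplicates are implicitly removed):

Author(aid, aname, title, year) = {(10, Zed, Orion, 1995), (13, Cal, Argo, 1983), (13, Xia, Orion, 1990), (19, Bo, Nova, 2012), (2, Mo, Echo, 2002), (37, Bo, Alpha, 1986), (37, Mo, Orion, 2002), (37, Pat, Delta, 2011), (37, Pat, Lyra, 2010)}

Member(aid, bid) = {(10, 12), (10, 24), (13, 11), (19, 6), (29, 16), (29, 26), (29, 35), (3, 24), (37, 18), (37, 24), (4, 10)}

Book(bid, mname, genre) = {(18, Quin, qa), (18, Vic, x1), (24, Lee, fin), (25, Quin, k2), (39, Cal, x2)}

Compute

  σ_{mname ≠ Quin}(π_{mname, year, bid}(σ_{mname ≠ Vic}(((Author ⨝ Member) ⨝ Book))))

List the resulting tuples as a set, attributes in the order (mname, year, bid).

{(Lee, 1986, 24), (Lee, 1995, 24), (Lee, 2002, 24), (Lee, 2010, 24), (Lee, 2011, 24)}

Natural join on aid: {(10, Zed, Orion, 1995, 12), (10, Zed, Orion, 1995, 24), (13, Cal, Argo, 1983, 11), (13, Xia, Orion, 1990, 11), (19, Bo, Nova, 2012, 6), (37, Bo, Alpha, 1986, 18), (37, Bo, Alpha, 1986, 24), (37, Mo, Orion, 2002, 18), (37, Mo, Orion, 2002, 24), (37, Pat, Delta, 2011, 18), (37, Pat, Delta, 2011, 24), (37, Pat, Lyra, 2010, 18), (37, Pat, Lyra, 2010, 24)}
Natural join on bid: {(10, Zed, Orion, 1995, 24, Lee, fin), (37, Bo, Alpha, 1986, 18, Quin, qa), (37, Bo, Alpha, 1986, 18, Vic, x1), (37, Bo, Alpha, 1986, 24, Lee, fin), (37, Mo, Orion, 2002, 18, Quin, qa), (37, Mo, Orion, 2002, 18, Vic, x1), (37, Mo, Orion, 2002, 24, Lee, fin), (37, Pat, Delta, 2011, 18, Quin, qa), (37, Pat, Delta, 2011, 18, Vic, x1), (37, Pat, Delta, 2011, 24, Lee, fin), (37, Pat, Lyra, 2010, 18, Quin, qa), (37, Pat, Lyra, 2010, 18, Vic, x1), (37, Pat, Lyra, 2010, 24, Lee, fin)}
Apply σ_{mname ≠ Vic}; surviving tuples: {(10, Zed, Orion, 1995, 24, Lee, fin), (37, Bo, Alpha, 1986, 18, Quin, qa), (37, Bo, Alpha, 1986, 24, Lee, fin), (37, Mo, Orion, 2002, 18, Quin, qa), (37, Mo, Orion, 2002, 24, Lee, fin), (37, Pat, Delta, 2011, 18, Quin, qa), (37, Pat, Delta, 2011, 24, Lee, fin), (37, Pat, Lyra, 2010, 18, Quin, qa), (37, Pat, Lyra, 2010, 24, Lee, fin)}
Projecting to mname, year, bid: {(Lee, 1986, 24), (Lee, 1995, 24), (Lee, 2002, 24), (Lee, 2010, 24), (Lee, 2011, 24), (Quin, 1986, 18), (Quin, 2002, 18), (Quin, 2010, 18), (Quin, 2011, 18)}
Apply σ_{mname ≠ Quin}; surviving tuples: {(Lee, 1986, 24), (Lee, 1995, 24), (Lee, 2002, 24), (Lee, 2010, 24), (Lee, 2011, 24)}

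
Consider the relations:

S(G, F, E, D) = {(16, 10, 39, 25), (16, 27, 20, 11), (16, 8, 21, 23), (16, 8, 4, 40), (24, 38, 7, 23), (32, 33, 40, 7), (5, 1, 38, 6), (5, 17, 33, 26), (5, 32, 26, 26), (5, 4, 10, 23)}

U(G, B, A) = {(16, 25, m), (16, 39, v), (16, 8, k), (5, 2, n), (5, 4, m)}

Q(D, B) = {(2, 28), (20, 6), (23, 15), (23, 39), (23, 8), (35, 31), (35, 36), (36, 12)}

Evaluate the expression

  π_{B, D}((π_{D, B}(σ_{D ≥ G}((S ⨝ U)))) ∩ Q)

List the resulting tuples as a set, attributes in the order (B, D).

Joining S and U on G yields {(16, 10, 39, 25, 25, m), (16, 10, 39, 25, 39, v), (16, 10, 39, 25, 8, k), (16, 27, 20, 11, 25, m), (16, 27, 20, 11, 39, v), (16, 27, 20, 11, 8, k), (16, 8, 21, 23, 25, m), (16, 8, 21, 23, 39, v), (16, 8, 21, 23, 8, k), (16, 8, 4, 40, 25, m), (16, 8, 4, 40, 39, v), (16, 8, 4, 40, 8, k), (5, 1, 38, 6, 2, n), (5, 1, 38, 6, 4, m), (5, 17, 33, 26, 2, n), (5, 17, 33, 26, 4, m), (5, 32, 26, 26, 2, n), (5, 32, 26, 26, 4, m), (5, 4, 10, 23, 2, n), (5, 4, 10, 23, 4, m)}.
Selection D ≥ G: {(16, 10, 39, 25, 25, m), (16, 10, 39, 25, 39, v), (16, 10, 39, 25, 8, k), (16, 8, 21, 23, 25, m), (16, 8, 21, 23, 39, v), (16, 8, 21, 23, 8, k), (16, 8, 4, 40, 25, m), (16, 8, 4, 40, 39, v), (16, 8, 4, 40, 8, k), (5, 1, 38, 6, 2, n), (5, 1, 38, 6, 4, m), (5, 17, 33, 26, 2, n), (5, 17, 33, 26, 4, m), (5, 32, 26, 26, 2, n), (5, 32, 26, 26, 4, m), (5, 4, 10, 23, 2, n), (5, 4, 10, 23, 4, m)}
π_{D, B} gives {(23, 2), (23, 25), (23, 39), (23, 4), (23, 8), (25, 25), (25, 39), (25, 8), (26, 2), (26, 4), (40, 25), (40, 39), (40, 8), (6, 2), (6, 4)} (2 duplicate(s) eliminated).
Taking the intersection: {(23, 39), (23, 8)}
π_{B, D} gives {(39, 23), (8, 23)}.

{(39, 23), (8, 23)}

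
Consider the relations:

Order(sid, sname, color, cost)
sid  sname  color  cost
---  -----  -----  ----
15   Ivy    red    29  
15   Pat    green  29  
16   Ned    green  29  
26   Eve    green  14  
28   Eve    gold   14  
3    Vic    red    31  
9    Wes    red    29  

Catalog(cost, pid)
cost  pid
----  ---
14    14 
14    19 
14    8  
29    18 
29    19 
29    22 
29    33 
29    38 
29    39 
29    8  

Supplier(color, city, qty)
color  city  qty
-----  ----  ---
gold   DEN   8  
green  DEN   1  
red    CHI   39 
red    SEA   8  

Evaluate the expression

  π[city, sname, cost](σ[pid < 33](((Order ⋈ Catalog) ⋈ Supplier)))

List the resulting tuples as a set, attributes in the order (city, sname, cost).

Natural join on cost: {(15, Ivy, red, 29, 18), (15, Ivy, red, 29, 19), (15, Ivy, red, 29, 22), (15, Ivy, red, 29, 33), (15, Ivy, red, 29, 38), (15, Ivy, red, 29, 39), (15, Ivy, red, 29, 8), (15, Pat, green, 29, 18), (15, Pat, green, 29, 19), (15, Pat, green, 29, 22), (15, Pat, green, 29, 33), (15, Pat, green, 29, 38), (15, Pat, green, 29, 39), (15, Pat, green, 29, 8), (16, Ned, green, 29, 18), (16, Ned, green, 29, 19), (16, Ned, green, 29, 22), (16, Ned, green, 29, 33), (16, Ned, green, 29, 38), (16, Ned, green, 29, 39), (16, Ned, green, 29, 8), (26, Eve, green, 14, 14), (26, Eve, green, 14, 19), (26, Eve, green, 14, 8), (28, Eve, gold, 14, 14), (28, Eve, gold, 14, 19), (28, Eve, gold, 14, 8), (9, Wes, red, 29, 18), (9, Wes, red, 29, 19), (9, Wes, red, 29, 22), (9, Wes, red, 29, 33), (9, Wes, red, 29, 38), (9, Wes, red, 29, 39), (9, Wes, red, 29, 8)}
Natural join on color: {(15, Ivy, red, 29, 18, CHI, 39), (15, Ivy, red, 29, 18, SEA, 8), (15, Ivy, red, 29, 19, CHI, 39), (15, Ivy, red, 29, 19, SEA, 8), (15, Ivy, red, 29, 22, CHI, 39), (15, Ivy, red, 29, 22, SEA, 8), (15, Ivy, red, 29, 33, CHI, 39), (15, Ivy, red, 29, 33, SEA, 8), (15, Ivy, red, 29, 38, CHI, 39), (15, Ivy, red, 29, 38, SEA, 8), (15, Ivy, red, 29, 39, CHI, 39), (15, Ivy, red, 29, 39, SEA, 8), (15, Ivy, red, 29, 8, CHI, 39), (15, Ivy, red, 29, 8, SEA, 8), (15, Pat, green, 29, 18, DEN, 1), (15, Pat, green, 29, 19, DEN, 1), (15, Pat, green, 29, 22, DEN, 1), (15, Pat, green, 29, 33, DEN, 1), (15, Pat, green, 29, 38, DEN, 1), (15, Pat, green, 29, 39, DEN, 1), (15, Pat, green, 29, 8, DEN, 1), (16, Ned, green, 29, 18, DEN, 1), (16, Ned, green, 29, 19, DEN, 1), (16, Ned, green, 29, 22, DEN, 1), (16, Ned, green, 29, 33, DEN, 1), (16, Ned, green, 29, 38, DEN, 1), (16, Ned, green, 29, 39, DEN, 1), (16, Ned, green, 29, 8, DEN, 1), (26, Eve, green, 14, 14, DEN, 1), (26, Eve, green, 14, 19, DEN, 1), (26, Eve, green, 14, 8, DEN, 1), (28, Eve, gold, 14, 14, DEN, 8), (28, Eve, gold, 14, 19, DEN, 8), (28, Eve, gold, 14, 8, DEN, 8), (9, Wes, red, 29, 18, CHI, 39), (9, Wes, red, 29, 18, SEA, 8), (9, Wes, red, 29, 19, CHI, 39), (9, Wes, red, 29, 19, SEA, 8), (9, Wes, red, 29, 22, CHI, 39), (9, Wes, red, 29, 22, SEA, 8), (9, Wes, red, 29, 33, CHI, 39), (9, Wes, red, 29, 33, SEA, 8), (9, Wes, red, 29, 38, CHI, 39), (9, Wes, red, 29, 38, SEA, 8), (9, Wes, red, 29, 39, CHI, 39), (9, Wes, red, 29, 39, SEA, 8), (9, Wes, red, 29, 8, CHI, 39), (9, Wes, red, 29, 8, SEA, 8)}
Selection pid < 33: {(15, Ivy, red, 29, 18, CHI, 39), (15, Ivy, red, 29, 18, SEA, 8), (15, Ivy, red, 29, 19, CHI, 39), (15, Ivy, red, 29, 19, SEA, 8), (15, Ivy, red, 29, 22, CHI, 39), (15, Ivy, red, 29, 22, SEA, 8), (15, Ivy, red, 29, 8, CHI, 39), (15, Ivy, red, 29, 8, SEA, 8), (15, Pat, green, 29, 18, DEN, 1), (15, Pat, green, 29, 19, DEN, 1), (15, Pat, green, 29, 22, DEN, 1), (15, Pat, green, 29, 8, DEN, 1), (16, Ned, green, 29, 18, DEN, 1), (16, Ned, green, 29, 19, DEN, 1), (16, Ned, green, 29, 22, DEN, 1), (16, Ned, green, 29, 8, DEN, 1), (26, Eve, green, 14, 14, DEN, 1), (26, Eve, green, 14, 19, DEN, 1), (26, Eve, green, 14, 8, DEN, 1), (28, Eve, gold, 14, 14, DEN, 8), (28, Eve, gold, 14, 19, DEN, 8), (28, Eve, gold, 14, 8, DEN, 8), (9, Wes, red, 29, 18, CHI, 39), (9, Wes, red, 29, 18, SEA, 8), (9, Wes, red, 29, 19, CHI, 39), (9, Wes, red, 29, 19, SEA, 8), (9, Wes, red, 29, 22, CHI, 39), (9, Wes, red, 29, 22, SEA, 8), (9, Wes, red, 29, 8, CHI, 39), (9, Wes, red, 29, 8, SEA, 8)}
Keep only column(s) city, sname, cost (23 duplicate(s) eliminated): {(CHI, Ivy, 29), (CHI, Wes, 29), (DEN, Eve, 14), (DEN, Ned, 29), (DEN, Pat, 29), (SEA, Ivy, 29), (SEA, Wes, 29)}

{(CHI, Ivy, 29), (CHI, Wes, 29), (DEN, Eve, 14), (DEN, Ned, 29), (DEN, Pat, 29), (SEA, Ivy, 29), (SEA, Wes, 29)}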